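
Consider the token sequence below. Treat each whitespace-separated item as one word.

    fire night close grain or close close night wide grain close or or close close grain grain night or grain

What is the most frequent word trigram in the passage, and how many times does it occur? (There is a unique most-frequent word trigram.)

"or close close", 2 times

Trigram frequencies (highest first):
  or close close: 2
  fire night close: 1
  night close grain: 1
  close grain or: 1
  grain or close: 1
  close close night: 1
  … (11 more, each ≤ 1)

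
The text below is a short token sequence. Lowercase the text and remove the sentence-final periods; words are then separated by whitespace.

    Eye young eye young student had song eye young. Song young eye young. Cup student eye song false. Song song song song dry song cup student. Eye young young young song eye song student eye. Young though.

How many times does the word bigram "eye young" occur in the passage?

Scanning the 36 overlapping bigram windows for "eye young":
  position 1–2: eye young
  position 3–4: eye young
  position 8–9: eye young
  position 12–13: eye young
  position 27–28: eye young
  position 35–36: eye young

6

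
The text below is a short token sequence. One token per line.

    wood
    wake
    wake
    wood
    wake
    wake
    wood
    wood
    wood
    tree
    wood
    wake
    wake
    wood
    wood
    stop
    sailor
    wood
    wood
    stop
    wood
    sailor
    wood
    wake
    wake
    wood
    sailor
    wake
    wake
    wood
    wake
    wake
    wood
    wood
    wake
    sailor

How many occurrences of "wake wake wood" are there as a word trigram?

6

Scanning the 34 overlapping trigram windows for "wake wake wood":
  position 2–4: wake wake wood
  position 5–7: wake wake wood
  position 12–14: wake wake wood
  position 24–26: wake wake wood
  position 28–30: wake wake wood
  position 31–33: wake wake wood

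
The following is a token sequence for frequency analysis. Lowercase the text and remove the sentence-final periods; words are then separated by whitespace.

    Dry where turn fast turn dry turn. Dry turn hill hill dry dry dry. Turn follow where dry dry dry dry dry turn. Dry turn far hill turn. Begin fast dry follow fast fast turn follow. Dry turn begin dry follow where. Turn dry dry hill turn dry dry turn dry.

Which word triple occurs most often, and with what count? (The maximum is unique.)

Trigram frequencies (highest first):
  dry dry dry: 4
  turn dry turn: 3
  dry turn dry: 3
  dry dry turn: 3
  turn dry dry: 2
  dry where turn: 1
  … (33 more, each ≤ 1)

"dry dry dry", 4 times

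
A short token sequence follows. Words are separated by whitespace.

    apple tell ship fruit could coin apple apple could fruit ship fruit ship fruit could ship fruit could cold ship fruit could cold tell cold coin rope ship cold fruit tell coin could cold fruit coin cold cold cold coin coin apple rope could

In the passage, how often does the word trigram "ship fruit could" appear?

4

Scanning the 42 overlapping trigram windows for "ship fruit could":
  position 3–5: ship fruit could
  position 13–15: ship fruit could
  position 16–18: ship fruit could
  position 20–22: ship fruit could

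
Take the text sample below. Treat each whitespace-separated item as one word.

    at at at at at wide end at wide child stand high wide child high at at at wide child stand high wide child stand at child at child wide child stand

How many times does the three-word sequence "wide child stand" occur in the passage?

4

Scanning the 30 overlapping trigram windows for "wide child stand":
  position 9–11: wide child stand
  position 19–21: wide child stand
  position 23–25: wide child stand
  position 30–32: wide child stand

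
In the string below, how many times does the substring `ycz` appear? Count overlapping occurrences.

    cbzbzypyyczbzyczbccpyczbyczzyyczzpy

5

Sliding a length-3 window over the 35 characters (33 positions):
  position 9–11: ycz
  position 14–16: ycz
  position 21–23: ycz
  position 25–27: ycz
  position 30–32: ycz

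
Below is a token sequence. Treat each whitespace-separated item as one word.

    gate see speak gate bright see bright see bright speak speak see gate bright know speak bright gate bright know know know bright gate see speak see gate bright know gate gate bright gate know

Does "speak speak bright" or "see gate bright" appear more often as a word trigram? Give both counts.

"speak speak bright": 0 occurrences
"see gate bright": 2 occurrences

"see gate bright" (2 vs 0)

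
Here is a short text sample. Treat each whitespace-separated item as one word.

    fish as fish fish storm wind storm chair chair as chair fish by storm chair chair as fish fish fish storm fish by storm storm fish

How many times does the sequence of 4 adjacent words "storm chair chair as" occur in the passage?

2

Scanning the 23 overlapping 4-gram windows for "storm chair chair as":
  position 7–10: storm chair chair as
  position 14–17: storm chair chair as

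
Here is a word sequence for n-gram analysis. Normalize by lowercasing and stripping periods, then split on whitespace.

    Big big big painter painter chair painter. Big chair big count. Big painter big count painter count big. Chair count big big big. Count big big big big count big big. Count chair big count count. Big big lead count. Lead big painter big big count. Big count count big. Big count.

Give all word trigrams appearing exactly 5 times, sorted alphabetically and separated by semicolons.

Trigram counts meeting the condition (exactly 5 times):
  big big count: 5
  count big big: 5

big big count; count big big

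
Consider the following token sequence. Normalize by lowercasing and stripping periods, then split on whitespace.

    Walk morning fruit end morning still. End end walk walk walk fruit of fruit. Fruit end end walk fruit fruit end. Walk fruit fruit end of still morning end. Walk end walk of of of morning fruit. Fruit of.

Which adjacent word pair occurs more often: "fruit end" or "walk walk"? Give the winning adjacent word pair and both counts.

"fruit end" (4 vs 2)

"fruit end": 4 occurrences
"walk walk": 2 occurrences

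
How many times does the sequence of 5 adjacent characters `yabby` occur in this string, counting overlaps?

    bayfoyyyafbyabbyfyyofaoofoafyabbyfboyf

2

Sliding a length-5 window over the 38 characters (34 positions):
  position 12–16: yabby
  position 29–33: yabby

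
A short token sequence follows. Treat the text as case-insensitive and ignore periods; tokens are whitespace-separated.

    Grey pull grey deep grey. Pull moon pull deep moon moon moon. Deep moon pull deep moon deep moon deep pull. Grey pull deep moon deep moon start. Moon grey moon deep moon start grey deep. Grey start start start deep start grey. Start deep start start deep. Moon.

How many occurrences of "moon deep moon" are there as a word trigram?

Scanning the 47 overlapping trigram windows for "moon deep moon":
  position 12–14: moon deep moon
  position 17–19: moon deep moon
  position 25–27: moon deep moon
  position 31–33: moon deep moon

4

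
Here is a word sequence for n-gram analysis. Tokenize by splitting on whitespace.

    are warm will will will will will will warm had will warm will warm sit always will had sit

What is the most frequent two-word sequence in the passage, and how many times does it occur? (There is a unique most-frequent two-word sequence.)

"will will", 5 times

Bigram frequencies (highest first):
  will will: 5
  will warm: 3
  warm will: 2
  are warm: 1
  warm had: 1
  had will: 1
  … (5 more, each ≤ 1)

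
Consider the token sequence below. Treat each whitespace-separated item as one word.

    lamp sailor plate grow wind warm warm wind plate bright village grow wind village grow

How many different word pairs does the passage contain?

15 tokens → 14 bigram windows in total.
Repeated bigrams (each contributes count−1 duplicates):
  grow wind: 2
  village grow: 2
2 duplicate windows → 14 − 2 = 12 distinct.

12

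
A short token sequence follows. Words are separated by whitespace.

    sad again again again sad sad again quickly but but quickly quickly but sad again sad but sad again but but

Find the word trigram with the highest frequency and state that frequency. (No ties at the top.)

Trigram frequencies (highest first):
  but sad again: 2
  sad again again: 1
  again again again: 1
  again again sad: 1
  again sad sad: 1
  sad sad again: 1
  … (12 more, each ≤ 1)

"but sad again", 2 times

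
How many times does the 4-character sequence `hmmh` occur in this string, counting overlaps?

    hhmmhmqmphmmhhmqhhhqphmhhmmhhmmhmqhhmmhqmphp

5

Sliding a length-4 window over the 44 characters (41 positions):
  position 2–5: hmmh
  position 10–13: hmmh
  position 25–28: hmmh
  position 29–32: hmmh
  position 36–39: hmmh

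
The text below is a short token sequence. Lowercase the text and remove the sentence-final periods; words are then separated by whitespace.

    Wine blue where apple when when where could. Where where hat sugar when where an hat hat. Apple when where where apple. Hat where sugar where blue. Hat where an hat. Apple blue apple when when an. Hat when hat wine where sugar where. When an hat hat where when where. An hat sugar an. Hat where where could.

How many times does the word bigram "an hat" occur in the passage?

6

Scanning the 58 overlapping bigram windows for "an hat":
  position 15–16: an hat
  position 30–31: an hat
  position 37–38: an hat
  position 46–47: an hat
  position 52–53: an hat
  position 55–56: an hat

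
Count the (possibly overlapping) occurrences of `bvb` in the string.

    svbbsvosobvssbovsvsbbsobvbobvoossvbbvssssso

Sliding a length-3 window over the 43 characters (41 positions):
  position 24–26: bvb

1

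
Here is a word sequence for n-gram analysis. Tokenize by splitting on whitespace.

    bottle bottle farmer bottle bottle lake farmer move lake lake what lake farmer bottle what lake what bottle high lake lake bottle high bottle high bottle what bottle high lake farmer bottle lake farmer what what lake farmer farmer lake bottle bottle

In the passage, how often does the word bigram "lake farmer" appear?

5

Scanning the 41 overlapping bigram windows for "lake farmer":
  position 6–7: lake farmer
  position 12–13: lake farmer
  position 30–31: lake farmer
  position 33–34: lake farmer
  position 37–38: lake farmer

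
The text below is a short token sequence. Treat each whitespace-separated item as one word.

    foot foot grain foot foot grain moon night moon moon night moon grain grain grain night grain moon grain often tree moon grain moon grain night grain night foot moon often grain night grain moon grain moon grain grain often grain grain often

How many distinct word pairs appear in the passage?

43 tokens → 42 bigram windows in total.
Repeated bigrams (each contributes count−1 duplicates):
  moon grain: 6
  grain moon: 5
  grain grain: 4
  grain night: 4
  grain often: 3
  night grain: 3
  foot foot: 2
  foot grain: 2
  … (3 more repeated)
24 duplicate windows → 42 − 24 = 18 distinct.

18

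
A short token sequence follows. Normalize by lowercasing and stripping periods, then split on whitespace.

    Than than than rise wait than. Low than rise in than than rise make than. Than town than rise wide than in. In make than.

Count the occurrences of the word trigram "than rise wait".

1

Scanning the 23 overlapping trigram windows for "than rise wait":
  position 3–5: than rise wait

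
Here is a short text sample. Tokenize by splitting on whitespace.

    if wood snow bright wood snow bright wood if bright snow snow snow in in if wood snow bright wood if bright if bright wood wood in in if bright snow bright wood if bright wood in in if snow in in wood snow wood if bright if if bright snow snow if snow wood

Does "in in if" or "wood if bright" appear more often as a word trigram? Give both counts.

"wood if bright" (4 vs 3)

"in in if": 3 occurrences
"wood if bright": 4 occurrences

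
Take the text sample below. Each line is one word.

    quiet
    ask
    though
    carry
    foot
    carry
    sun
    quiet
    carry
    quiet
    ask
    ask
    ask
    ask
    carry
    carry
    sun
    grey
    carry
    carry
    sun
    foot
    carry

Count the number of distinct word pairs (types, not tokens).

15

23 tokens → 22 bigram windows in total.
Repeated bigrams (each contributes count−1 duplicates):
  ask ask: 3
  carry sun: 3
  carry carry: 2
  foot carry: 2
  quiet ask: 2
7 duplicate windows → 22 − 7 = 15 distinct.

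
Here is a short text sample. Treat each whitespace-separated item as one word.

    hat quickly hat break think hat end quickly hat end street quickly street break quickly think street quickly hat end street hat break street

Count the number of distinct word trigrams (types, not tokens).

20

24 tokens → 22 trigram windows in total.
Repeated trigrams (each contributes count−1 duplicates):
  hat end street: 2
  quickly hat end: 2
2 duplicate windows → 22 − 2 = 20 distinct.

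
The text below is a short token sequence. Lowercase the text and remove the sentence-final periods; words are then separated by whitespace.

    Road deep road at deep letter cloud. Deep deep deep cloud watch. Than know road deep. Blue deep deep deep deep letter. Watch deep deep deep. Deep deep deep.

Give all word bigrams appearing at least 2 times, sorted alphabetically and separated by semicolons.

deep deep; deep letter; road deep

Bigram counts meeting the condition (at least 2 times):
  deep deep: 10
  deep letter: 2
  road deep: 2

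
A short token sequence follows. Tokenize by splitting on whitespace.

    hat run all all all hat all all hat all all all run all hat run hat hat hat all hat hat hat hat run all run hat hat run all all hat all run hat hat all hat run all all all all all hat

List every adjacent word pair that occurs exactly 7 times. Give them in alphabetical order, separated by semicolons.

Bigram counts meeting the condition (exactly 7 times):
  all hat: 7
  hat hat: 7

all hat; hat hat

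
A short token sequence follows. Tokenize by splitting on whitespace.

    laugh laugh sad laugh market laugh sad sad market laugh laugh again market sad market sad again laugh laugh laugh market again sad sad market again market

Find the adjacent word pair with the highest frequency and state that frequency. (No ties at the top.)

"laugh laugh", 4 times

Bigram frequencies (highest first):
  laugh laugh: 4
  sad market: 3
  laugh sad: 2
  laugh market: 2
  market laugh: 2
  sad sad: 2
  … (8 more, each ≤ 2)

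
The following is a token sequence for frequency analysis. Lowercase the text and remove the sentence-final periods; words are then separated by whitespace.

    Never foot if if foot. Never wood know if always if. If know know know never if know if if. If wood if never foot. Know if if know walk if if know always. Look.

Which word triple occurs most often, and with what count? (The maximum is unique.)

Trigram frequencies (highest first):
  if if know: 3
  know if if: 2
  never foot if: 1
  foot if if: 1
  if if foot: 1
  if foot never: 1
  … (24 more, each ≤ 1)

"if if know", 3 times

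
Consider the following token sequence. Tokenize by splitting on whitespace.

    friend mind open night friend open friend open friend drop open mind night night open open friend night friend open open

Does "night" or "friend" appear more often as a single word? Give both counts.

"friend" (6 vs 4)

"night": 4 occurrences
"friend": 6 occurrences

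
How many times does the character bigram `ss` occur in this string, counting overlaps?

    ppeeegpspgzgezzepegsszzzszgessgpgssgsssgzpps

5

Sliding a length-2 window over the 44 characters (43 positions):
  position 20–21: ss
  position 29–30: ss
  position 34–35: ss
  position 37–38: ss
  position 38–39: ss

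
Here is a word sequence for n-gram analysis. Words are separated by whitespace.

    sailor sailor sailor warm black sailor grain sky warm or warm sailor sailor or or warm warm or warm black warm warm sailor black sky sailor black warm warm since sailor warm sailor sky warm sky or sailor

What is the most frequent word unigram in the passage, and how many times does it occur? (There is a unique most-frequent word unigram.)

Unigram frequencies (highest first):
  warm: 12
  sailor: 11
  or: 5
  black: 4
  sky: 4
  grain: 1
  … (1 more, each ≤ 1)

"warm", 12 times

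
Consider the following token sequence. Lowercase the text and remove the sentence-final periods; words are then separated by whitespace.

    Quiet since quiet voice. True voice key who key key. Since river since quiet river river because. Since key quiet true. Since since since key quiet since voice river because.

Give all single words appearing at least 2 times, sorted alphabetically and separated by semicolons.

because; key; quiet; river; since; true; voice

Unigram counts meeting the condition (at least 2 times):
  because: 2
  key: 5
  quiet: 5
  river: 4
  since: 8
  true: 2
  voice: 3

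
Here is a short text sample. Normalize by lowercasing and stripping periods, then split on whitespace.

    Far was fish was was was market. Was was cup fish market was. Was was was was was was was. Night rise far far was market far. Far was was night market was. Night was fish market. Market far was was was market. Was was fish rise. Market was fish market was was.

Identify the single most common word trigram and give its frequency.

"was was was", 8 times

Trigram frequencies (highest first):
  was was was: 8
  market was was: 4
  was was market: 2
  was market was: 2
  fish market was: 2
  was was night: 2
  … (28 more, each ≤ 2)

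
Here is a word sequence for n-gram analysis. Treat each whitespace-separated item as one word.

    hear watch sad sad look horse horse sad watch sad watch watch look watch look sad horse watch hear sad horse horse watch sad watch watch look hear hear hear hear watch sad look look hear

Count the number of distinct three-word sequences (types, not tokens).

29

36 tokens → 34 trigram windows in total.
Repeated trigrams (each contributes count−1 duplicates):
  hear hear hear: 2
  hear watch sad: 2
  sad watch watch: 2
  watch sad watch: 2
  watch watch look: 2
5 duplicate windows → 34 − 5 = 29 distinct.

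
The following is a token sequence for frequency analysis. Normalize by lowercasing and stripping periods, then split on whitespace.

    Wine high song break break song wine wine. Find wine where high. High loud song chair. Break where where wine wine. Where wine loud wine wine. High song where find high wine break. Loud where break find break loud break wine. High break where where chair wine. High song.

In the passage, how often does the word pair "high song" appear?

Scanning the 48 overlapping bigram windows for "high song":
  position 2–3: high song
  position 27–28: high song
  position 48–49: high song

3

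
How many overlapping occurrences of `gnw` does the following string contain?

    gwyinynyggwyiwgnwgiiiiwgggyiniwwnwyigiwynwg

Sliding a length-3 window over the 43 characters (41 positions):
  position 15–17: gnw

1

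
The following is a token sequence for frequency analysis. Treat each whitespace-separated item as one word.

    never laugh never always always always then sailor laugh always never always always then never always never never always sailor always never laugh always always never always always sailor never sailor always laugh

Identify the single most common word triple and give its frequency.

"never always always", 3 times

Trigram frequencies (highest first):
  never always always: 3
  always always then: 2
  always never always: 2
  never laugh never: 1
  laugh never always: 1
  always always always: 1
  … (21 more, each ≤ 1)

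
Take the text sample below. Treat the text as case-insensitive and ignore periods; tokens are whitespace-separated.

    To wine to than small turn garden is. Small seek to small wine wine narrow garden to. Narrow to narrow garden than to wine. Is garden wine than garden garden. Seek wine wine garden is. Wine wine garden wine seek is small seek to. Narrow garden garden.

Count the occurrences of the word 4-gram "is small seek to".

2

Scanning the 44 overlapping 4-gram windows for "is small seek to":
  position 8–11: is small seek to
  position 41–44: is small seek to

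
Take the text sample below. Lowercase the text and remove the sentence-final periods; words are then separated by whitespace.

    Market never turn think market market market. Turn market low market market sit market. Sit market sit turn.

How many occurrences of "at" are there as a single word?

0

Scanning the 18 tokens for "at":
  (none found)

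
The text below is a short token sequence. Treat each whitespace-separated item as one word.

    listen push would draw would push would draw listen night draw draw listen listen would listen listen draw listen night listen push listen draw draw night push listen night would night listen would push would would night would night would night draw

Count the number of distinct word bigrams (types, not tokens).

42 tokens → 41 bigram windows in total.
Repeated bigrams (each contributes count−1 duplicates):
  would night: 4
  draw listen: 3
  listen night: 3
  night would: 3
  push would: 3
  draw draw: 2
  listen draw: 2
  listen listen: 2
  … (7 more repeated)
21 duplicate windows → 41 − 21 = 20 distinct.

20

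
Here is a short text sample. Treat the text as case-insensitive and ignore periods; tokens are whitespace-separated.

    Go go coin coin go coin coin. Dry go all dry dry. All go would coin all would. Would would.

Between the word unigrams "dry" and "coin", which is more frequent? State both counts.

"coin" (5 vs 3)

"dry": 3 occurrences
"coin": 5 occurrences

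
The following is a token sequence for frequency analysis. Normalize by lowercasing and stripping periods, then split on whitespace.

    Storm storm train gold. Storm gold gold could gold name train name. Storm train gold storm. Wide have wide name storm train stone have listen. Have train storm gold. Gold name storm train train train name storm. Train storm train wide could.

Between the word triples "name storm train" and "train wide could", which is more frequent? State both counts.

"name storm train": 4 occurrences
"train wide could": 1 occurrence

"name storm train" (4 vs 1)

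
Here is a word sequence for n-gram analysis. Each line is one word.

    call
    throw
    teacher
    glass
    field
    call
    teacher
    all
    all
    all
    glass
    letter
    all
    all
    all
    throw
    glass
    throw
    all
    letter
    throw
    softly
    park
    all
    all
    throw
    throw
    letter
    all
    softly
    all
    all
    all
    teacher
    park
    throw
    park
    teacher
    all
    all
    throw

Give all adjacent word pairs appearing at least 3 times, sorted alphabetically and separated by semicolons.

Bigram counts meeting the condition (at least 3 times):
  all all: 8
  all throw: 3

all all; all throw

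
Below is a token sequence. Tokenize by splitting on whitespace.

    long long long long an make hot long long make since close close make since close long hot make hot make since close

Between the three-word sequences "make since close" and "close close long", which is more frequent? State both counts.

"make since close" (3 vs 0)

"make since close": 3 occurrences
"close close long": 0 occurrences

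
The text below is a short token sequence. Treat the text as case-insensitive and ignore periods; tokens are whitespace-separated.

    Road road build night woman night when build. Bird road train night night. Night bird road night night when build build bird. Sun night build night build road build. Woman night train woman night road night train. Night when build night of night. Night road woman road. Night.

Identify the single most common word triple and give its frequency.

Trigram frequencies (highest first):
  night when build: 3
  road road build: 1
  road build night: 1
  build night woman: 1
  night woman night: 1
  woman night when: 1
  … (38 more, each ≤ 1)

"night when build", 3 times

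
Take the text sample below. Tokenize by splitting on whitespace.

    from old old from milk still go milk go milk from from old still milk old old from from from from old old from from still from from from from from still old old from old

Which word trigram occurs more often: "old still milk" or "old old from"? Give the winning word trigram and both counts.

"old old from" (4 vs 1)

"old still milk": 1 occurrence
"old old from": 4 occurrences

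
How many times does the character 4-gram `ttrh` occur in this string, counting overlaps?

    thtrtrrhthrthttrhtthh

Sliding a length-4 window over the 21 characters (18 positions):
  position 14–17: ttrh

1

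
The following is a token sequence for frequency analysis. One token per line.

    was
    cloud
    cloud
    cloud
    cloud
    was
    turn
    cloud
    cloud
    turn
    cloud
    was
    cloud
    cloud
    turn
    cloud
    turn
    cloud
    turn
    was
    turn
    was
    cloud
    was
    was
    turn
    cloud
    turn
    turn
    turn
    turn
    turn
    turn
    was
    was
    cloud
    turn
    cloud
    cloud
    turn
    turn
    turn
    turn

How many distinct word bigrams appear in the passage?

43 tokens → 42 bigram windows in total.
Repeated bigrams (each contributes count−1 duplicates):
  turn turn: 8
  cloud turn: 7
  cloud cloud: 6
  turn cloud: 6
  was cloud: 4
  cloud was: 3
  turn was: 3
  was turn: 3
  … (1 more repeated)
33 duplicate windows → 42 − 33 = 9 distinct.

9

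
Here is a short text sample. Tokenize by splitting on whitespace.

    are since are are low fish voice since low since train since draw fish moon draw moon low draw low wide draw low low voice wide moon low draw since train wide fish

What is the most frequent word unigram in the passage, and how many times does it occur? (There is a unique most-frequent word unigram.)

"low", 7 times

Unigram frequencies (highest first):
  low: 7
  since: 5
  draw: 5
  are: 3
  fish: 3
  moon: 3
  … (3 more, each ≤ 3)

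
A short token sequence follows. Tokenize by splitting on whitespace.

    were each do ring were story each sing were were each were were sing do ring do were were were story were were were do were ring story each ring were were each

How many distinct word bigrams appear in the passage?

19

33 tokens → 32 bigram windows in total.
Repeated bigrams (each contributes count−1 duplicates):
  were were: 7
  were each: 3
  do ring: 2
  do were: 2
  ring were: 2
  story each: 2
  were story: 2
13 duplicate windows → 32 − 13 = 19 distinct.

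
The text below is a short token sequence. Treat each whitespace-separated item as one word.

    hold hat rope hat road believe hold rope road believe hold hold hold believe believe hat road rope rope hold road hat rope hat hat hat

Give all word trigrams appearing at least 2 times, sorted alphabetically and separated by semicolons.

hat rope hat; road believe hold

Trigram counts meeting the condition (at least 2 times):
  hat rope hat: 2
  road believe hold: 2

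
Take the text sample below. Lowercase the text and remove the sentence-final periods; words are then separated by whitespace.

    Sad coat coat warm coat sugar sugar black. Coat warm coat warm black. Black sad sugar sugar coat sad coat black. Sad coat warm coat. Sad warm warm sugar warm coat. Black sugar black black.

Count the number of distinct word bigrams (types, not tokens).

20

35 tokens → 34 bigram windows in total.
Repeated bigrams (each contributes count−1 duplicates):
  coat warm: 4
  warm coat: 4
  sad coat: 3
  black black: 2
  black sad: 2
  coat black: 2
  coat sad: 2
  sugar black: 2
  … (1 more repeated)
14 duplicate windows → 34 − 14 = 20 distinct.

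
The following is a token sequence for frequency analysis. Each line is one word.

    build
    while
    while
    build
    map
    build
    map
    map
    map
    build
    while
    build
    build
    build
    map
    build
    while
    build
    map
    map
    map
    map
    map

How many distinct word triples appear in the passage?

13

23 tokens → 21 trigram windows in total.
Repeated trigrams (each contributes count−1 duplicates):
  map map map: 4
  build map build: 2
  build map map: 2
  build while build: 2
  map build while: 2
  while build map: 2
8 duplicate windows → 21 − 8 = 13 distinct.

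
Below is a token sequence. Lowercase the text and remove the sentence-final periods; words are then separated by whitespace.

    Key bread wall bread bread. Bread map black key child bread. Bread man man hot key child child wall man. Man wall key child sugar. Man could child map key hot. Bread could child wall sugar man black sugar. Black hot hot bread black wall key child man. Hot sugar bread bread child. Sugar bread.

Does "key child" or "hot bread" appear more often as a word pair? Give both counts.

"key child" (4 vs 2)

"key child": 4 occurrences
"hot bread": 2 occurrences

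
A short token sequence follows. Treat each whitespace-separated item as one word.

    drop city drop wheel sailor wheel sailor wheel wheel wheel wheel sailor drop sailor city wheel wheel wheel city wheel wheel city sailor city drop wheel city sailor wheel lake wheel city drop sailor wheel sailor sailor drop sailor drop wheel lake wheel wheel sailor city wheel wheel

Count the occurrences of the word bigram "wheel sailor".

5

Scanning the 47 overlapping bigram windows for "wheel sailor":
  position 4–5: wheel sailor
  position 6–7: wheel sailor
  position 11–12: wheel sailor
  position 35–36: wheel sailor
  position 44–45: wheel sailor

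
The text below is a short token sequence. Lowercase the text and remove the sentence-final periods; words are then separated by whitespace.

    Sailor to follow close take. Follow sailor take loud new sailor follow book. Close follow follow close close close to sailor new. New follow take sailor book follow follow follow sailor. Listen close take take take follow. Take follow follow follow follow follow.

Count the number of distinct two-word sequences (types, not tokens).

28

43 tokens → 42 bigram windows in total.
Repeated bigrams (each contributes count−1 duplicates):
  follow follow: 7
  take follow: 3
  close close: 2
  close take: 2
  follow close: 2
  follow sailor: 2
  follow take: 2
  take take: 2
14 duplicate windows → 42 − 14 = 28 distinct.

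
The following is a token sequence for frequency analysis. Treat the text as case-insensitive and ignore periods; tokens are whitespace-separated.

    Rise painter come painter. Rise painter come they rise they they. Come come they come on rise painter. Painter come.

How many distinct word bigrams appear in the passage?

13

20 tokens → 19 bigram windows in total.
Repeated bigrams (each contributes count−1 duplicates):
  painter come: 3
  rise painter: 3
  come they: 2
  they come: 2
6 duplicate windows → 19 − 6 = 13 distinct.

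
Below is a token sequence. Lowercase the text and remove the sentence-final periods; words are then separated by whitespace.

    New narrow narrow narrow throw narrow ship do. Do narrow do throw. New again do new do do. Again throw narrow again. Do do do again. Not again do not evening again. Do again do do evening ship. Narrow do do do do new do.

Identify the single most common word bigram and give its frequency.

Bigram frequencies (highest first):
  do do: 8
  again do: 5
  do again: 3
  narrow narrow: 2
  throw narrow: 2
  narrow do: 2
  … (20 more, each ≤ 2)

"do do", 8 times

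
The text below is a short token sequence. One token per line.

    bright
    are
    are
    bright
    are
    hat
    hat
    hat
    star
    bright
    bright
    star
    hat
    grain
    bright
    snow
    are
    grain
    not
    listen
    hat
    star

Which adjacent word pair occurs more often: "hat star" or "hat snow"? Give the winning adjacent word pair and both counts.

"hat star": 2 occurrences
"hat snow": 0 occurrences

"hat star" (2 vs 0)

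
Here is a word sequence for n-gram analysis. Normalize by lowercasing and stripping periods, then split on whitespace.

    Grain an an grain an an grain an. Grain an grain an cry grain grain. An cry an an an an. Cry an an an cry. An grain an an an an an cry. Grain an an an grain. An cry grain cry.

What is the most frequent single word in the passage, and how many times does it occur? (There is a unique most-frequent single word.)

"an", 25 times

Unigram frequencies (highest first):
  an: 25
  grain: 11
  cry: 7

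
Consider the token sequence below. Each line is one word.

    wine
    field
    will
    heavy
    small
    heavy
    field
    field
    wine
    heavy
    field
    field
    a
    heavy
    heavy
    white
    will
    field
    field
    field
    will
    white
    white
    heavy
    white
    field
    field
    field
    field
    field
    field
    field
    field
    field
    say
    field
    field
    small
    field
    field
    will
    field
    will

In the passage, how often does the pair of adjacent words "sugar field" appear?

0

Scanning the 42 overlapping bigram windows for "sugar field":
  (none found)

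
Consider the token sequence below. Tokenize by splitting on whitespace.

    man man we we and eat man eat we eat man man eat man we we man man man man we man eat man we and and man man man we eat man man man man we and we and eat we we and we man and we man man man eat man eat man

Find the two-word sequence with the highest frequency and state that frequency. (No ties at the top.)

"man man", 12 times

Bigram frequencies (highest first):
  man man: 12
  eat man: 7
  man we: 6
  we and: 5
  man eat: 5
  we man: 4
  … (8 more, each ≤ 3)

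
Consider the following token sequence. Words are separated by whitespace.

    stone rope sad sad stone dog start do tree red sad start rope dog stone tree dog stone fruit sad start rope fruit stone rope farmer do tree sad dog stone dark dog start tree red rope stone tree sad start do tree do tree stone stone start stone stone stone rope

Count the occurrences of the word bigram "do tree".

4

Scanning the 51 overlapping bigram windows for "do tree":
  position 8–9: do tree
  position 27–28: do tree
  position 42–43: do tree
  position 44–45: do tree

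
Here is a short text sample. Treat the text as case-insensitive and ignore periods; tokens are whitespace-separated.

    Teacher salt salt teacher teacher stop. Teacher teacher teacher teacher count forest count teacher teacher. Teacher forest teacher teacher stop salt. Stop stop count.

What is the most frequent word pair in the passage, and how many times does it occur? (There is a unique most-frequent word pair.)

"teacher teacher", 7 times

Bigram frequencies (highest first):
  teacher teacher: 7
  teacher stop: 2
  teacher salt: 1
  salt salt: 1
  salt teacher: 1
  stop teacher: 1
  … (10 more, each ≤ 1)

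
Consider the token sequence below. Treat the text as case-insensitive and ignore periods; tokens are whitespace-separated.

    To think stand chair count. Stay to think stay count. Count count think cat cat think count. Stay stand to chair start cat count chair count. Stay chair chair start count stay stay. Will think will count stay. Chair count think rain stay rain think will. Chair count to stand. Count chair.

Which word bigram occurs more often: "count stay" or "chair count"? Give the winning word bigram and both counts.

"count stay": 5 occurrences
"chair count": 4 occurrences

"count stay" (5 vs 4)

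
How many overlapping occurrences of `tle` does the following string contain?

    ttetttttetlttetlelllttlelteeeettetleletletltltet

4

Sliding a length-3 window over the 48 characters (46 positions):
  position 15–17: tle
  position 22–24: tle
  position 34–36: tle
  position 39–41: tle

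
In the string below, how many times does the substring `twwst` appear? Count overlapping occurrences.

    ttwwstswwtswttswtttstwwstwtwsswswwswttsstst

Sliding a length-5 window over the 43 characters (39 positions):
  position 2–6: twwst
  position 21–25: twwst

2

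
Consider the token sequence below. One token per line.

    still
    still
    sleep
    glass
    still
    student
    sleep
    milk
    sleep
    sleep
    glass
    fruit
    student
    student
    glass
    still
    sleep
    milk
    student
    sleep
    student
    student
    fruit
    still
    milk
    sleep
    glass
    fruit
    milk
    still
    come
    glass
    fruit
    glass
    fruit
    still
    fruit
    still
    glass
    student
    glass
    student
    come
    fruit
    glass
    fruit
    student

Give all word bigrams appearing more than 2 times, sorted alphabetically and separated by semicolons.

Bigram counts meeting the condition (more than 2 times):
  fruit still: 3
  glass fruit: 5
  sleep glass: 3

fruit still; glass fruit; sleep glass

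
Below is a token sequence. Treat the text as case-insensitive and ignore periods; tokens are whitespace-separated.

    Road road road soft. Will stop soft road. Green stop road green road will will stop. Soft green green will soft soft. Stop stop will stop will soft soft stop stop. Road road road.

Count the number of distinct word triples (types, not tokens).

34 tokens → 32 trigram windows in total.
Repeated trigrams (each contributes count−1 duplicates):
  road road road: 2
  soft soft stop: 2
  soft stop stop: 2
  will soft soft: 2
  will stop soft: 2
5 duplicate windows → 32 − 5 = 27 distinct.

27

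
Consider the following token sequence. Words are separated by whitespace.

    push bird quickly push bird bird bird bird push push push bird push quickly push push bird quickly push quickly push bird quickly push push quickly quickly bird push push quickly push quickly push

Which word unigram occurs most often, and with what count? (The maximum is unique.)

Unigram frequencies (highest first):
  push: 16
  bird: 9
  quickly: 9

"push", 16 times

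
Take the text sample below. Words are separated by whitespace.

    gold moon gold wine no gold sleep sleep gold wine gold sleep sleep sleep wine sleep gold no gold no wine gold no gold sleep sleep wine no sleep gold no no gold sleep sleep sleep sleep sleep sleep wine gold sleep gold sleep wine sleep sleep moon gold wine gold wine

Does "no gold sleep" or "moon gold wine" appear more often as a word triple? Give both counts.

"no gold sleep" (3 vs 2)

"no gold sleep": 3 occurrences
"moon gold wine": 2 occurrences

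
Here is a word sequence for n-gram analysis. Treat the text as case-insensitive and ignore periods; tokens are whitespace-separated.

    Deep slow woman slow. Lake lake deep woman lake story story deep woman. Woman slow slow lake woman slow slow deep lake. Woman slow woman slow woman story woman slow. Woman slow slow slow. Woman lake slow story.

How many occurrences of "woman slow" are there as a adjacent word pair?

7

Scanning the 37 overlapping bigram windows for "woman slow":
  position 3–4: woman slow
  position 14–15: woman slow
  position 18–19: woman slow
  position 23–24: woman slow
  position 25–26: woman slow
  position 29–30: woman slow
  position 31–32: woman slow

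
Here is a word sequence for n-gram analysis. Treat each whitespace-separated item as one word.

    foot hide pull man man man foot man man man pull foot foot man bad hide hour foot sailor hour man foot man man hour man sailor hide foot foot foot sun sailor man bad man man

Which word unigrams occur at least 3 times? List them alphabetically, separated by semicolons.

foot; hide; hour; man; sailor

Unigram counts meeting the condition (at least 3 times):
  foot: 9
  hide: 3
  hour: 3
  man: 14
  sailor: 3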